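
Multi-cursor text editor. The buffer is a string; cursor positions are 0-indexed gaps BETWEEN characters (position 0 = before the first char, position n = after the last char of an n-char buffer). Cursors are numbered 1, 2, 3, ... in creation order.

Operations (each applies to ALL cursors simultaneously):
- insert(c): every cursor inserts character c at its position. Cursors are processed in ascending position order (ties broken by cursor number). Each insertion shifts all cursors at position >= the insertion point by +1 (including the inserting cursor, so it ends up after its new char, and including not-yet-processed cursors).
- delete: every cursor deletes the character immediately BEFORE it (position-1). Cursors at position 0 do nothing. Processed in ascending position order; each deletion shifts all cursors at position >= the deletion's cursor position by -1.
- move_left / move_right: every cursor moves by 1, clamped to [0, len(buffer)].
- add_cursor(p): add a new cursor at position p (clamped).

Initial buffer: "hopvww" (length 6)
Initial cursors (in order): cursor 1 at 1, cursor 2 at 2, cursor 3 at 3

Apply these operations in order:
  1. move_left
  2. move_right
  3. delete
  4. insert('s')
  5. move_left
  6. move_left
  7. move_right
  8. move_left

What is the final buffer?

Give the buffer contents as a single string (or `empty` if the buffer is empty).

Answer: sssvww

Derivation:
After op 1 (move_left): buffer="hopvww" (len 6), cursors c1@0 c2@1 c3@2, authorship ......
After op 2 (move_right): buffer="hopvww" (len 6), cursors c1@1 c2@2 c3@3, authorship ......
After op 3 (delete): buffer="vww" (len 3), cursors c1@0 c2@0 c3@0, authorship ...
After op 4 (insert('s')): buffer="sssvww" (len 6), cursors c1@3 c2@3 c3@3, authorship 123...
After op 5 (move_left): buffer="sssvww" (len 6), cursors c1@2 c2@2 c3@2, authorship 123...
After op 6 (move_left): buffer="sssvww" (len 6), cursors c1@1 c2@1 c3@1, authorship 123...
After op 7 (move_right): buffer="sssvww" (len 6), cursors c1@2 c2@2 c3@2, authorship 123...
After op 8 (move_left): buffer="sssvww" (len 6), cursors c1@1 c2@1 c3@1, authorship 123...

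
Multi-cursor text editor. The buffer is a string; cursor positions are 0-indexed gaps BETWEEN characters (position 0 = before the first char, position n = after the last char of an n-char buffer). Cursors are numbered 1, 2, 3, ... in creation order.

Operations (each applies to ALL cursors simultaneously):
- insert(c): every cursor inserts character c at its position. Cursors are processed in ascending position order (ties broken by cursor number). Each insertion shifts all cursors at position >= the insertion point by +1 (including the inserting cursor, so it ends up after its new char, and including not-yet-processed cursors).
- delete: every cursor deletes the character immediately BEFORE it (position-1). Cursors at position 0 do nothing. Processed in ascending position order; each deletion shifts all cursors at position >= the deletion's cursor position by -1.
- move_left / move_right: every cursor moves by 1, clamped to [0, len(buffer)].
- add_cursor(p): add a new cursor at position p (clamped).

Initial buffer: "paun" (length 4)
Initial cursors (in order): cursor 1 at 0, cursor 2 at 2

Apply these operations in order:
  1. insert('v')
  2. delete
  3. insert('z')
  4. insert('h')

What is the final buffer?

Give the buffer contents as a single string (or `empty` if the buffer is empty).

After op 1 (insert('v')): buffer="vpavun" (len 6), cursors c1@1 c2@4, authorship 1..2..
After op 2 (delete): buffer="paun" (len 4), cursors c1@0 c2@2, authorship ....
After op 3 (insert('z')): buffer="zpazun" (len 6), cursors c1@1 c2@4, authorship 1..2..
After op 4 (insert('h')): buffer="zhpazhun" (len 8), cursors c1@2 c2@6, authorship 11..22..

Answer: zhpazhun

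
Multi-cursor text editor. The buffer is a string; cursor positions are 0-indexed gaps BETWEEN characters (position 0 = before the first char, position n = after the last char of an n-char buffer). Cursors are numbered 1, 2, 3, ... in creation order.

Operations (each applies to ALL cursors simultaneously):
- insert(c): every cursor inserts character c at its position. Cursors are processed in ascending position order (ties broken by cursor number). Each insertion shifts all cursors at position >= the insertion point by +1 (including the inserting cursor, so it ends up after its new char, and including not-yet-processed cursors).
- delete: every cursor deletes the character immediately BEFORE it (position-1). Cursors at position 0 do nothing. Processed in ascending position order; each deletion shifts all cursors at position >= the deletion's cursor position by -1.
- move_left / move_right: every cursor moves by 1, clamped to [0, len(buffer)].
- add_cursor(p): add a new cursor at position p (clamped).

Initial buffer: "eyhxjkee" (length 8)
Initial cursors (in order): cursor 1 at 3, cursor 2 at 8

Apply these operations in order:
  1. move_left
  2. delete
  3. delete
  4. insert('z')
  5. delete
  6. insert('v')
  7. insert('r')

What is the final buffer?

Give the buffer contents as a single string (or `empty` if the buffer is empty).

After op 1 (move_left): buffer="eyhxjkee" (len 8), cursors c1@2 c2@7, authorship ........
After op 2 (delete): buffer="ehxjke" (len 6), cursors c1@1 c2@5, authorship ......
After op 3 (delete): buffer="hxje" (len 4), cursors c1@0 c2@3, authorship ....
After op 4 (insert('z')): buffer="zhxjze" (len 6), cursors c1@1 c2@5, authorship 1...2.
After op 5 (delete): buffer="hxje" (len 4), cursors c1@0 c2@3, authorship ....
After op 6 (insert('v')): buffer="vhxjve" (len 6), cursors c1@1 c2@5, authorship 1...2.
After op 7 (insert('r')): buffer="vrhxjvre" (len 8), cursors c1@2 c2@7, authorship 11...22.

Answer: vrhxjvre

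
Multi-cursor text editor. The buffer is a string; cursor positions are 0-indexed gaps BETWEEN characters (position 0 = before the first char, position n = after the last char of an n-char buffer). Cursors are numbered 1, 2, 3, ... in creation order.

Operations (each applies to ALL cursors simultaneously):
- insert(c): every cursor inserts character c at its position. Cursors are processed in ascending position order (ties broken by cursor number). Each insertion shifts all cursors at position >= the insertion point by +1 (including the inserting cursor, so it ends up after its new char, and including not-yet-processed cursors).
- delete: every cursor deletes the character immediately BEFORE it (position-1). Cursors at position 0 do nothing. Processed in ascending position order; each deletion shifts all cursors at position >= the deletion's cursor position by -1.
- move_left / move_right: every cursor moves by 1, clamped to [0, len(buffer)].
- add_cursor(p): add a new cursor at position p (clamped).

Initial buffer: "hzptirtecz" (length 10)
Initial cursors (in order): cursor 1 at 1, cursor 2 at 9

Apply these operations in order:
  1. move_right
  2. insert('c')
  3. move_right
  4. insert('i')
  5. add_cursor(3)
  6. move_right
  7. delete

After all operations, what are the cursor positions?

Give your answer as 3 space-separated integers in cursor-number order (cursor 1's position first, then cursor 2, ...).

Answer: 4 11 3

Derivation:
After op 1 (move_right): buffer="hzptirtecz" (len 10), cursors c1@2 c2@10, authorship ..........
After op 2 (insert('c')): buffer="hzcptirteczc" (len 12), cursors c1@3 c2@12, authorship ..1........2
After op 3 (move_right): buffer="hzcptirteczc" (len 12), cursors c1@4 c2@12, authorship ..1........2
After op 4 (insert('i')): buffer="hzcpitirteczci" (len 14), cursors c1@5 c2@14, authorship ..1.1.......22
After op 5 (add_cursor(3)): buffer="hzcpitirteczci" (len 14), cursors c3@3 c1@5 c2@14, authorship ..1.1.......22
After op 6 (move_right): buffer="hzcpitirteczci" (len 14), cursors c3@4 c1@6 c2@14, authorship ..1.1.......22
After op 7 (delete): buffer="hzciirteczc" (len 11), cursors c3@3 c1@4 c2@11, authorship ..11......2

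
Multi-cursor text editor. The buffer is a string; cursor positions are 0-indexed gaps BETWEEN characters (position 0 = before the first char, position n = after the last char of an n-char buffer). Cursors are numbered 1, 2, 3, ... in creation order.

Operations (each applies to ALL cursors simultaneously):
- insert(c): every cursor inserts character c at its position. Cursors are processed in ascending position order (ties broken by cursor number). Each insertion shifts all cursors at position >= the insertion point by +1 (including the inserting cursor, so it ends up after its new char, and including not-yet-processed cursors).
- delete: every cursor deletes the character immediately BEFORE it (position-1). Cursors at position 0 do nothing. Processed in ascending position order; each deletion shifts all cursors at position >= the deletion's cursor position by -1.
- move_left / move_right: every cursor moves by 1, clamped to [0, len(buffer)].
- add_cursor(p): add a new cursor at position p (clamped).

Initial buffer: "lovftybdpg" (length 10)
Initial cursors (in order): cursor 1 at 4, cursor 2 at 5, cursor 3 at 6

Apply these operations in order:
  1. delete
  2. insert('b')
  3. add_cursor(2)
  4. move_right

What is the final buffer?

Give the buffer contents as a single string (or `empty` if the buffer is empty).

Answer: lovbbbbdpg

Derivation:
After op 1 (delete): buffer="lovbdpg" (len 7), cursors c1@3 c2@3 c3@3, authorship .......
After op 2 (insert('b')): buffer="lovbbbbdpg" (len 10), cursors c1@6 c2@6 c3@6, authorship ...123....
After op 3 (add_cursor(2)): buffer="lovbbbbdpg" (len 10), cursors c4@2 c1@6 c2@6 c3@6, authorship ...123....
After op 4 (move_right): buffer="lovbbbbdpg" (len 10), cursors c4@3 c1@7 c2@7 c3@7, authorship ...123....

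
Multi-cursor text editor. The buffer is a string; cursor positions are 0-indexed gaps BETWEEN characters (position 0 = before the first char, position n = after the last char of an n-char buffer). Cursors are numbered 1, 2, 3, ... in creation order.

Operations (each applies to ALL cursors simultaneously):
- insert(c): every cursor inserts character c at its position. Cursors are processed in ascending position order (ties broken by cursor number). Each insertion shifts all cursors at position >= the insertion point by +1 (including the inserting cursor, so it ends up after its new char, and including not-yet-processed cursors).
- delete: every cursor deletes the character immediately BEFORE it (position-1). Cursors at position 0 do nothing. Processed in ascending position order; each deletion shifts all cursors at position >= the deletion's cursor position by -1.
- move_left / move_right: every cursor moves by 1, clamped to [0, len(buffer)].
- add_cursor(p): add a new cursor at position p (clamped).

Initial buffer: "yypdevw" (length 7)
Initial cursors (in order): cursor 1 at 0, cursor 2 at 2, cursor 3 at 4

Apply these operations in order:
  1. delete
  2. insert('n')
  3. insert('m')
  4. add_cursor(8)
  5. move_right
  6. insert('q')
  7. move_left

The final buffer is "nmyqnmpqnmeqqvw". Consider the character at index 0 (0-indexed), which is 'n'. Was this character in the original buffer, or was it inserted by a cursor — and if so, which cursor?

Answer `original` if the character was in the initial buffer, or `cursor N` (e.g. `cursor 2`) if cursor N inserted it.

After op 1 (delete): buffer="ypevw" (len 5), cursors c1@0 c2@1 c3@2, authorship .....
After op 2 (insert('n')): buffer="nynpnevw" (len 8), cursors c1@1 c2@3 c3@5, authorship 1.2.3...
After op 3 (insert('m')): buffer="nmynmpnmevw" (len 11), cursors c1@2 c2@5 c3@8, authorship 11.22.33...
After op 4 (add_cursor(8)): buffer="nmynmpnmevw" (len 11), cursors c1@2 c2@5 c3@8 c4@8, authorship 11.22.33...
After op 5 (move_right): buffer="nmynmpnmevw" (len 11), cursors c1@3 c2@6 c3@9 c4@9, authorship 11.22.33...
After op 6 (insert('q')): buffer="nmyqnmpqnmeqqvw" (len 15), cursors c1@4 c2@8 c3@13 c4@13, authorship 11.122.233.34..
After op 7 (move_left): buffer="nmyqnmpqnmeqqvw" (len 15), cursors c1@3 c2@7 c3@12 c4@12, authorship 11.122.233.34..
Authorship (.=original, N=cursor N): 1 1 . 1 2 2 . 2 3 3 . 3 4 . .
Index 0: author = 1

Answer: cursor 1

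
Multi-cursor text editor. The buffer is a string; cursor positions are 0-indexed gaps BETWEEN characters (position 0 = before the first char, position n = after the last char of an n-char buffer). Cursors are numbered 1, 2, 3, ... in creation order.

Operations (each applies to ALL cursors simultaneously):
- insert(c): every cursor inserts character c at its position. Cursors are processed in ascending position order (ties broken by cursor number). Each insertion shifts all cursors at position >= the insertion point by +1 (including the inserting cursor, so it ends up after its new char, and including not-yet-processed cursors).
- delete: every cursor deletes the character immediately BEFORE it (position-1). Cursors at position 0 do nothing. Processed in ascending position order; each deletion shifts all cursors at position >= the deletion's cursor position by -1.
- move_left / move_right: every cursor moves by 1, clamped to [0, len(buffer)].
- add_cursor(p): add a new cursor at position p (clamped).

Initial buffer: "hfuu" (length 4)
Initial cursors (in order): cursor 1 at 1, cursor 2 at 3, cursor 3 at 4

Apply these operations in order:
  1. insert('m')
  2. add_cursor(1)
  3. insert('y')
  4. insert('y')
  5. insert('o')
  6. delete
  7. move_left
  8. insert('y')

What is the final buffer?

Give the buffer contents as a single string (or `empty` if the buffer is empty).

After op 1 (insert('m')): buffer="hmfumum" (len 7), cursors c1@2 c2@5 c3@7, authorship .1..2.3
After op 2 (add_cursor(1)): buffer="hmfumum" (len 7), cursors c4@1 c1@2 c2@5 c3@7, authorship .1..2.3
After op 3 (insert('y')): buffer="hymyfumyumy" (len 11), cursors c4@2 c1@4 c2@8 c3@11, authorship .411..22.33
After op 4 (insert('y')): buffer="hyymyyfumyyumyy" (len 15), cursors c4@3 c1@6 c2@11 c3@15, authorship .44111..222.333
After op 5 (insert('o')): buffer="hyyomyyofumyyoumyyo" (len 19), cursors c4@4 c1@8 c2@14 c3@19, authorship .4441111..2222.3333
After op 6 (delete): buffer="hyymyyfumyyumyy" (len 15), cursors c4@3 c1@6 c2@11 c3@15, authorship .44111..222.333
After op 7 (move_left): buffer="hyymyyfumyyumyy" (len 15), cursors c4@2 c1@5 c2@10 c3@14, authorship .44111..222.333
After op 8 (insert('y')): buffer="hyyymyyyfumyyyumyyy" (len 19), cursors c4@3 c1@7 c2@13 c3@18, authorship .4441111..2222.3333

Answer: hyyymyyyfumyyyumyyy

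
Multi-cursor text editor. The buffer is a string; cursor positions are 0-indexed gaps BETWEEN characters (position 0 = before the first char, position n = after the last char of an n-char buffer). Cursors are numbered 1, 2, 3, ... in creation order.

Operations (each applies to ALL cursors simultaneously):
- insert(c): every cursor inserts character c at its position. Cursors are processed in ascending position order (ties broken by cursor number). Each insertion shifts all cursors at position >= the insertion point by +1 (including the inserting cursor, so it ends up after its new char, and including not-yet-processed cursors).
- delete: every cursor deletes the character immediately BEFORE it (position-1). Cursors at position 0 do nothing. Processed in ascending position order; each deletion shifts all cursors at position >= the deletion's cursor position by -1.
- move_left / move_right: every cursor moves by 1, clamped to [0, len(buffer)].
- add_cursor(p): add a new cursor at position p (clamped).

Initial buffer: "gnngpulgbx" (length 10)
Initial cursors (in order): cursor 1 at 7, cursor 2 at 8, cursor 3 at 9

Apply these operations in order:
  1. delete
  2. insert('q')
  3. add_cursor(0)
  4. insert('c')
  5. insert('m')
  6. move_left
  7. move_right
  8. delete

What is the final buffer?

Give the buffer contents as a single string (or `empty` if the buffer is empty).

Answer: cgnngpuqqqcccx

Derivation:
After op 1 (delete): buffer="gnngpux" (len 7), cursors c1@6 c2@6 c3@6, authorship .......
After op 2 (insert('q')): buffer="gnngpuqqqx" (len 10), cursors c1@9 c2@9 c3@9, authorship ......123.
After op 3 (add_cursor(0)): buffer="gnngpuqqqx" (len 10), cursors c4@0 c1@9 c2@9 c3@9, authorship ......123.
After op 4 (insert('c')): buffer="cgnngpuqqqcccx" (len 14), cursors c4@1 c1@13 c2@13 c3@13, authorship 4......123123.
After op 5 (insert('m')): buffer="cmgnngpuqqqcccmmmx" (len 18), cursors c4@2 c1@17 c2@17 c3@17, authorship 44......123123123.
After op 6 (move_left): buffer="cmgnngpuqqqcccmmmx" (len 18), cursors c4@1 c1@16 c2@16 c3@16, authorship 44......123123123.
After op 7 (move_right): buffer="cmgnngpuqqqcccmmmx" (len 18), cursors c4@2 c1@17 c2@17 c3@17, authorship 44......123123123.
After op 8 (delete): buffer="cgnngpuqqqcccx" (len 14), cursors c4@1 c1@13 c2@13 c3@13, authorship 4......123123.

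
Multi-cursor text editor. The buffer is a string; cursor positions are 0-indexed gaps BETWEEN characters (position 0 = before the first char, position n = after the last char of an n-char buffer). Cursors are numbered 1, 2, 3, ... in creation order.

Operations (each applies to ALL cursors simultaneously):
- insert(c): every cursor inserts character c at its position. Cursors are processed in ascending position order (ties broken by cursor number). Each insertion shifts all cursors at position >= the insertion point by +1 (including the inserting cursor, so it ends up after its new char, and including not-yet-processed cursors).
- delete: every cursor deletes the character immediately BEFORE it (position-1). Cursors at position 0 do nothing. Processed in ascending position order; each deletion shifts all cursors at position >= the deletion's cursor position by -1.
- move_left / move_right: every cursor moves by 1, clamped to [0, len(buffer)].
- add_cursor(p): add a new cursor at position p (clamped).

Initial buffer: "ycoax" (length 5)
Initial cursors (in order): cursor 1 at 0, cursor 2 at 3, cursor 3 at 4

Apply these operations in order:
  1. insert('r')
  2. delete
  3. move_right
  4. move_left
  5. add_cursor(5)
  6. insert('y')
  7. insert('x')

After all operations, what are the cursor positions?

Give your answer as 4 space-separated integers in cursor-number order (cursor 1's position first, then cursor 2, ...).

After op 1 (insert('r')): buffer="rycorarx" (len 8), cursors c1@1 c2@5 c3@7, authorship 1...2.3.
After op 2 (delete): buffer="ycoax" (len 5), cursors c1@0 c2@3 c3@4, authorship .....
After op 3 (move_right): buffer="ycoax" (len 5), cursors c1@1 c2@4 c3@5, authorship .....
After op 4 (move_left): buffer="ycoax" (len 5), cursors c1@0 c2@3 c3@4, authorship .....
After op 5 (add_cursor(5)): buffer="ycoax" (len 5), cursors c1@0 c2@3 c3@4 c4@5, authorship .....
After op 6 (insert('y')): buffer="yycoyayxy" (len 9), cursors c1@1 c2@5 c3@7 c4@9, authorship 1...2.3.4
After op 7 (insert('x')): buffer="yxycoyxayxxyx" (len 13), cursors c1@2 c2@7 c3@10 c4@13, authorship 11...22.33.44

Answer: 2 7 10 13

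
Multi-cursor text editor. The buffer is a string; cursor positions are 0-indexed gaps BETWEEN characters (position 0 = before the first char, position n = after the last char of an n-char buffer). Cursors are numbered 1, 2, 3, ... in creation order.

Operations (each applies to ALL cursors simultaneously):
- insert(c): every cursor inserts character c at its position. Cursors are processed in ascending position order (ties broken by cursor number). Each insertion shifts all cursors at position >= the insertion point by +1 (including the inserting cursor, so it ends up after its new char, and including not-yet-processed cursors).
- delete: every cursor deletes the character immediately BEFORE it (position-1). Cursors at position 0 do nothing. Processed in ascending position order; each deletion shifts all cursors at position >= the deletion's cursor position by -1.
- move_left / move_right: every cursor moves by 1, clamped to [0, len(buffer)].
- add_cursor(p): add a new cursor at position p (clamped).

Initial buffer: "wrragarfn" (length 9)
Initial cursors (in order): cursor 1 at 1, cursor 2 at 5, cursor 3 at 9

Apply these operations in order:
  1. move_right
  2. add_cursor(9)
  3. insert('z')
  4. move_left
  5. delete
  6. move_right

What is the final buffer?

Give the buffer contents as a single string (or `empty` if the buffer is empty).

After op 1 (move_right): buffer="wrragarfn" (len 9), cursors c1@2 c2@6 c3@9, authorship .........
After op 2 (add_cursor(9)): buffer="wrragarfn" (len 9), cursors c1@2 c2@6 c3@9 c4@9, authorship .........
After op 3 (insert('z')): buffer="wrzragazrfnzz" (len 13), cursors c1@3 c2@8 c3@13 c4@13, authorship ..1....2...34
After op 4 (move_left): buffer="wrzragazrfnzz" (len 13), cursors c1@2 c2@7 c3@12 c4@12, authorship ..1....2...34
After op 5 (delete): buffer="wzragzrfz" (len 9), cursors c1@1 c2@5 c3@8 c4@8, authorship .1...2..4
After op 6 (move_right): buffer="wzragzrfz" (len 9), cursors c1@2 c2@6 c3@9 c4@9, authorship .1...2..4

Answer: wzragzrfz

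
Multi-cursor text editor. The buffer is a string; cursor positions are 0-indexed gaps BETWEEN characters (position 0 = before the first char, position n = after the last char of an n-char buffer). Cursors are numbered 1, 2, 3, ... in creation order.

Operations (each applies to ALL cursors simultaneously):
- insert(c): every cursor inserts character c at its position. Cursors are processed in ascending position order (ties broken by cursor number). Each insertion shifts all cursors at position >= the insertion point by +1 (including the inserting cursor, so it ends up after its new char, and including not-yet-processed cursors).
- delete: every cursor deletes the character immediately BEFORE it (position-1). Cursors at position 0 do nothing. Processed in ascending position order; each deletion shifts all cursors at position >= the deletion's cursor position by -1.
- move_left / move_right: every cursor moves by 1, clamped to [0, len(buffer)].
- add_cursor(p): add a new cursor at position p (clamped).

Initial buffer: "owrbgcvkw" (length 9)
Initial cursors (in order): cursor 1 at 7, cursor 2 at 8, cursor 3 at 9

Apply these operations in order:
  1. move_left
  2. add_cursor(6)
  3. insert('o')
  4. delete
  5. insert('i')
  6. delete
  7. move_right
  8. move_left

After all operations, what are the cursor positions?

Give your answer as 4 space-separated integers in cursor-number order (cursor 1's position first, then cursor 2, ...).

Answer: 6 7 8 6

Derivation:
After op 1 (move_left): buffer="owrbgcvkw" (len 9), cursors c1@6 c2@7 c3@8, authorship .........
After op 2 (add_cursor(6)): buffer="owrbgcvkw" (len 9), cursors c1@6 c4@6 c2@7 c3@8, authorship .........
After op 3 (insert('o')): buffer="owrbgcoovokow" (len 13), cursors c1@8 c4@8 c2@10 c3@12, authorship ......14.2.3.
After op 4 (delete): buffer="owrbgcvkw" (len 9), cursors c1@6 c4@6 c2@7 c3@8, authorship .........
After op 5 (insert('i')): buffer="owrbgciivikiw" (len 13), cursors c1@8 c4@8 c2@10 c3@12, authorship ......14.2.3.
After op 6 (delete): buffer="owrbgcvkw" (len 9), cursors c1@6 c4@6 c2@7 c3@8, authorship .........
After op 7 (move_right): buffer="owrbgcvkw" (len 9), cursors c1@7 c4@7 c2@8 c3@9, authorship .........
After op 8 (move_left): buffer="owrbgcvkw" (len 9), cursors c1@6 c4@6 c2@7 c3@8, authorship .........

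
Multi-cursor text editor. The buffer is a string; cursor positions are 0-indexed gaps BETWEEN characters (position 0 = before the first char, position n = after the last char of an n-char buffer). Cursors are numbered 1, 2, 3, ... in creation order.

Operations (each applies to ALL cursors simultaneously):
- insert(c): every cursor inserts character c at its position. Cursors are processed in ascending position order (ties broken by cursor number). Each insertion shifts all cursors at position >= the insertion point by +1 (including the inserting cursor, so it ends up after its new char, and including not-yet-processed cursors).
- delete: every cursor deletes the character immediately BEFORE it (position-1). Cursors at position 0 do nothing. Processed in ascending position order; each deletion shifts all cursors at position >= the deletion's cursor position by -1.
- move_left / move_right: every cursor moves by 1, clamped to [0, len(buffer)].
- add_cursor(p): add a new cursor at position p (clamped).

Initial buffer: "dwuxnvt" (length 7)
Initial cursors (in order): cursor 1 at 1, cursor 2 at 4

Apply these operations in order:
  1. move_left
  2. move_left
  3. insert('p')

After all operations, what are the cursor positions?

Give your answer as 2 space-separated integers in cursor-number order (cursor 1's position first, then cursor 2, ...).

Answer: 1 4

Derivation:
After op 1 (move_left): buffer="dwuxnvt" (len 7), cursors c1@0 c2@3, authorship .......
After op 2 (move_left): buffer="dwuxnvt" (len 7), cursors c1@0 c2@2, authorship .......
After op 3 (insert('p')): buffer="pdwpuxnvt" (len 9), cursors c1@1 c2@4, authorship 1..2.....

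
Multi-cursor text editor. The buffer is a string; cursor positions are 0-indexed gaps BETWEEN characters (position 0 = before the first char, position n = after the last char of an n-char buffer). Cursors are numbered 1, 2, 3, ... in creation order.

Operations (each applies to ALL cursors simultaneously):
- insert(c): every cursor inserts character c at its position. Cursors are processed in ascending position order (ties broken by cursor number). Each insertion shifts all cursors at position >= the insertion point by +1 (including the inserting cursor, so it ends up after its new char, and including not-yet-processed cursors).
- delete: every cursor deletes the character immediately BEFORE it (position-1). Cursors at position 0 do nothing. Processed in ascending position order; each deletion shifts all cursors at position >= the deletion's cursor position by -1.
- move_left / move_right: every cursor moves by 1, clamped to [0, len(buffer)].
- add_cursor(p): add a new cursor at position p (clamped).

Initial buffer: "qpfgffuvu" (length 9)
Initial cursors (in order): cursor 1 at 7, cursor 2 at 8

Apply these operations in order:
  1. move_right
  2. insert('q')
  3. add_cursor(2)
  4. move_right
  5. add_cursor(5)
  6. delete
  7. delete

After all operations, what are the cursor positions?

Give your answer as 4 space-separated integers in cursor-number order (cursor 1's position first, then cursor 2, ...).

After op 1 (move_right): buffer="qpfgffuvu" (len 9), cursors c1@8 c2@9, authorship .........
After op 2 (insert('q')): buffer="qpfgffuvquq" (len 11), cursors c1@9 c2@11, authorship ........1.2
After op 3 (add_cursor(2)): buffer="qpfgffuvquq" (len 11), cursors c3@2 c1@9 c2@11, authorship ........1.2
After op 4 (move_right): buffer="qpfgffuvquq" (len 11), cursors c3@3 c1@10 c2@11, authorship ........1.2
After op 5 (add_cursor(5)): buffer="qpfgffuvquq" (len 11), cursors c3@3 c4@5 c1@10 c2@11, authorship ........1.2
After op 6 (delete): buffer="qpgfuvq" (len 7), cursors c3@2 c4@3 c1@7 c2@7, authorship ......1
After op 7 (delete): buffer="qfu" (len 3), cursors c3@1 c4@1 c1@3 c2@3, authorship ...

Answer: 3 3 1 1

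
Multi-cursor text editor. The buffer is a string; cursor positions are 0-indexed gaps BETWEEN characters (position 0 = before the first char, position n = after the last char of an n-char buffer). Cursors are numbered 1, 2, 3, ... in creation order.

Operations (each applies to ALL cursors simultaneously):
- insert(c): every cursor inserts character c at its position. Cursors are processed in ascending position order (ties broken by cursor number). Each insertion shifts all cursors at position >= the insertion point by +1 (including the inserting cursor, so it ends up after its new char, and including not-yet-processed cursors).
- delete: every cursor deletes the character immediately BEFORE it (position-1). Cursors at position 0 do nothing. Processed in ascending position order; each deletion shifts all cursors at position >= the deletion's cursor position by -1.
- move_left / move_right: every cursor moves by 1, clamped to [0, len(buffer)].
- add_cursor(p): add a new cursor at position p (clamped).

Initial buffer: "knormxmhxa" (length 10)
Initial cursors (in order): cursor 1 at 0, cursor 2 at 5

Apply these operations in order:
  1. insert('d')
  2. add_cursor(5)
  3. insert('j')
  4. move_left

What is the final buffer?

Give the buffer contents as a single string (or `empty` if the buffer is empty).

After op 1 (insert('d')): buffer="dknormdxmhxa" (len 12), cursors c1@1 c2@7, authorship 1.....2.....
After op 2 (add_cursor(5)): buffer="dknormdxmhxa" (len 12), cursors c1@1 c3@5 c2@7, authorship 1.....2.....
After op 3 (insert('j')): buffer="djknorjmdjxmhxa" (len 15), cursors c1@2 c3@7 c2@10, authorship 11....3.22.....
After op 4 (move_left): buffer="djknorjmdjxmhxa" (len 15), cursors c1@1 c3@6 c2@9, authorship 11....3.22.....

Answer: djknorjmdjxmhxa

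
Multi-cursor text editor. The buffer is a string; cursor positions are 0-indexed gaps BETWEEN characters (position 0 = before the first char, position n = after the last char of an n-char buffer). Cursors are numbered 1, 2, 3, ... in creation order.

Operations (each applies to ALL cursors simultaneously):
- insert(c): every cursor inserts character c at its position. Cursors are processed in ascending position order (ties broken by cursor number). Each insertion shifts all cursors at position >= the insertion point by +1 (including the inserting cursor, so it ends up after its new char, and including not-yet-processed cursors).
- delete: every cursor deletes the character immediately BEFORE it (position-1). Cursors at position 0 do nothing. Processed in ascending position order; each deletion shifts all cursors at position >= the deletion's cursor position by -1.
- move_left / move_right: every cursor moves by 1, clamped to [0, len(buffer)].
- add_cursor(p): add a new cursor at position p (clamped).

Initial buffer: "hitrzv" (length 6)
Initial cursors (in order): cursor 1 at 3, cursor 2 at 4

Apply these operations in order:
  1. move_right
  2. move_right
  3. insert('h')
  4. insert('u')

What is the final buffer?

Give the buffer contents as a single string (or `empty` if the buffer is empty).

Answer: hitrzhuvhu

Derivation:
After op 1 (move_right): buffer="hitrzv" (len 6), cursors c1@4 c2@5, authorship ......
After op 2 (move_right): buffer="hitrzv" (len 6), cursors c1@5 c2@6, authorship ......
After op 3 (insert('h')): buffer="hitrzhvh" (len 8), cursors c1@6 c2@8, authorship .....1.2
After op 4 (insert('u')): buffer="hitrzhuvhu" (len 10), cursors c1@7 c2@10, authorship .....11.22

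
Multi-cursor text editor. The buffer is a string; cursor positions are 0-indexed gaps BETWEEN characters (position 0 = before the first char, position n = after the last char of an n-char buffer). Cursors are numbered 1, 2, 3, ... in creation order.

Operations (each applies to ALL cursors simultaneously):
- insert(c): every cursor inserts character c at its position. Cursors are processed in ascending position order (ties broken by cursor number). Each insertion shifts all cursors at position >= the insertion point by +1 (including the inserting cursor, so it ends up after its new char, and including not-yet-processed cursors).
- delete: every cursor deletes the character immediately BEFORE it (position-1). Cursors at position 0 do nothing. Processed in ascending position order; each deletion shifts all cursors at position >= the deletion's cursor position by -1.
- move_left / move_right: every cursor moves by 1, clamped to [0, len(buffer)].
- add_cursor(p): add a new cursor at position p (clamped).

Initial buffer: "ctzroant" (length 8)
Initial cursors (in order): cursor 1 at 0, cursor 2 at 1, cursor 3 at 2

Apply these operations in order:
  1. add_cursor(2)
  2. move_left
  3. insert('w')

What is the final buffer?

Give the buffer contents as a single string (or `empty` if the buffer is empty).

After op 1 (add_cursor(2)): buffer="ctzroant" (len 8), cursors c1@0 c2@1 c3@2 c4@2, authorship ........
After op 2 (move_left): buffer="ctzroant" (len 8), cursors c1@0 c2@0 c3@1 c4@1, authorship ........
After op 3 (insert('w')): buffer="wwcwwtzroant" (len 12), cursors c1@2 c2@2 c3@5 c4@5, authorship 12.34.......

Answer: wwcwwtzroant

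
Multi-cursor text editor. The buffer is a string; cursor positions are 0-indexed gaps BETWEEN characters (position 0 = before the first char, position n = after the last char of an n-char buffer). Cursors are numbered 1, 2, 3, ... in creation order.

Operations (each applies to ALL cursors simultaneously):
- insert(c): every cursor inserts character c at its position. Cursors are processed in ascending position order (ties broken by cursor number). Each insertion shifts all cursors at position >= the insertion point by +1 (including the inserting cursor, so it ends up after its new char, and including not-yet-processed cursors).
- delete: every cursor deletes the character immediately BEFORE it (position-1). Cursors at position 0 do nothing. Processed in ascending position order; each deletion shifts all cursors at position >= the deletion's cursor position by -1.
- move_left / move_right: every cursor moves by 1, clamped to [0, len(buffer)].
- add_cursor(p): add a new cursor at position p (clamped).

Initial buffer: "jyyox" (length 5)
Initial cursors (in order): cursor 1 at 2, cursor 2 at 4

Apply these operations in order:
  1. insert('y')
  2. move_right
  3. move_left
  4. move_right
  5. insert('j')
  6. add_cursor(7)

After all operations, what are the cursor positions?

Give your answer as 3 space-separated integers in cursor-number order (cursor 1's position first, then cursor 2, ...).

After op 1 (insert('y')): buffer="jyyyoyx" (len 7), cursors c1@3 c2@6, authorship ..1..2.
After op 2 (move_right): buffer="jyyyoyx" (len 7), cursors c1@4 c2@7, authorship ..1..2.
After op 3 (move_left): buffer="jyyyoyx" (len 7), cursors c1@3 c2@6, authorship ..1..2.
After op 4 (move_right): buffer="jyyyoyx" (len 7), cursors c1@4 c2@7, authorship ..1..2.
After op 5 (insert('j')): buffer="jyyyjoyxj" (len 9), cursors c1@5 c2@9, authorship ..1.1.2.2
After op 6 (add_cursor(7)): buffer="jyyyjoyxj" (len 9), cursors c1@5 c3@7 c2@9, authorship ..1.1.2.2

Answer: 5 9 7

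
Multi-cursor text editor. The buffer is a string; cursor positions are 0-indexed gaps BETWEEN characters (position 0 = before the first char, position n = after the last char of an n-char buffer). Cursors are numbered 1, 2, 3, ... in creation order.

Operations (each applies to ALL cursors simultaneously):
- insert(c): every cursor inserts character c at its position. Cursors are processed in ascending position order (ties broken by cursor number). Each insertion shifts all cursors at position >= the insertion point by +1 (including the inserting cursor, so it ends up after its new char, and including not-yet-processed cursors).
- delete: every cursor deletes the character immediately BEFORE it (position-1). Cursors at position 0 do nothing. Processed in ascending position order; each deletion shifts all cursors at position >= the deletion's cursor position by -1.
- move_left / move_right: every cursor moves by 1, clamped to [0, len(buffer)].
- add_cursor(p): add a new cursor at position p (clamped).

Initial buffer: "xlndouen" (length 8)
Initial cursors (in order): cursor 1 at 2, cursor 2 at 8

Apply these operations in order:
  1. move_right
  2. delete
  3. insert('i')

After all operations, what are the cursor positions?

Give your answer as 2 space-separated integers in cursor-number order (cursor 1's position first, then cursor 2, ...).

Answer: 3 8

Derivation:
After op 1 (move_right): buffer="xlndouen" (len 8), cursors c1@3 c2@8, authorship ........
After op 2 (delete): buffer="xldoue" (len 6), cursors c1@2 c2@6, authorship ......
After op 3 (insert('i')): buffer="xlidouei" (len 8), cursors c1@3 c2@8, authorship ..1....2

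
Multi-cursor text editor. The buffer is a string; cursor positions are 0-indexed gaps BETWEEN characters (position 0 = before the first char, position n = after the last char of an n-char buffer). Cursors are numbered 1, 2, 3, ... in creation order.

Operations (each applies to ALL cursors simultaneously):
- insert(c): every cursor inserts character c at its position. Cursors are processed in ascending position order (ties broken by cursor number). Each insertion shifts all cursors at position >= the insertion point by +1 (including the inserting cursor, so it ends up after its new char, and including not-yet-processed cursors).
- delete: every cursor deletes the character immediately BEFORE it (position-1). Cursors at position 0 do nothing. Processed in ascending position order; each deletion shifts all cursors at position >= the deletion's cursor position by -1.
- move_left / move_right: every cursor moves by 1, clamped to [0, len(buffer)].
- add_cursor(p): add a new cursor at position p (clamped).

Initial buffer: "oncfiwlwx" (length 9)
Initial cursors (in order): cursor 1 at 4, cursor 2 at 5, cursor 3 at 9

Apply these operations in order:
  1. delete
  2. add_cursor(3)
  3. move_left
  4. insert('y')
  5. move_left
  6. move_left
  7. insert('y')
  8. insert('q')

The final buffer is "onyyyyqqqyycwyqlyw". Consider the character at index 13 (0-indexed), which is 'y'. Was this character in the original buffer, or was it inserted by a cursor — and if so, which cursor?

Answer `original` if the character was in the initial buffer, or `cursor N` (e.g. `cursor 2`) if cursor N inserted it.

After op 1 (delete): buffer="oncwlw" (len 6), cursors c1@3 c2@3 c3@6, authorship ......
After op 2 (add_cursor(3)): buffer="oncwlw" (len 6), cursors c1@3 c2@3 c4@3 c3@6, authorship ......
After op 3 (move_left): buffer="oncwlw" (len 6), cursors c1@2 c2@2 c4@2 c3@5, authorship ......
After op 4 (insert('y')): buffer="onyyycwlyw" (len 10), cursors c1@5 c2@5 c4@5 c3@9, authorship ..124...3.
After op 5 (move_left): buffer="onyyycwlyw" (len 10), cursors c1@4 c2@4 c4@4 c3@8, authorship ..124...3.
After op 6 (move_left): buffer="onyyycwlyw" (len 10), cursors c1@3 c2@3 c4@3 c3@7, authorship ..124...3.
After op 7 (insert('y')): buffer="onyyyyyycwylyw" (len 14), cursors c1@6 c2@6 c4@6 c3@11, authorship ..112424..3.3.
After op 8 (insert('q')): buffer="onyyyyqqqyycwyqlyw" (len 18), cursors c1@9 c2@9 c4@9 c3@15, authorship ..112412424..33.3.
Authorship (.=original, N=cursor N): . . 1 1 2 4 1 2 4 2 4 . . 3 3 . 3 .
Index 13: author = 3

Answer: cursor 3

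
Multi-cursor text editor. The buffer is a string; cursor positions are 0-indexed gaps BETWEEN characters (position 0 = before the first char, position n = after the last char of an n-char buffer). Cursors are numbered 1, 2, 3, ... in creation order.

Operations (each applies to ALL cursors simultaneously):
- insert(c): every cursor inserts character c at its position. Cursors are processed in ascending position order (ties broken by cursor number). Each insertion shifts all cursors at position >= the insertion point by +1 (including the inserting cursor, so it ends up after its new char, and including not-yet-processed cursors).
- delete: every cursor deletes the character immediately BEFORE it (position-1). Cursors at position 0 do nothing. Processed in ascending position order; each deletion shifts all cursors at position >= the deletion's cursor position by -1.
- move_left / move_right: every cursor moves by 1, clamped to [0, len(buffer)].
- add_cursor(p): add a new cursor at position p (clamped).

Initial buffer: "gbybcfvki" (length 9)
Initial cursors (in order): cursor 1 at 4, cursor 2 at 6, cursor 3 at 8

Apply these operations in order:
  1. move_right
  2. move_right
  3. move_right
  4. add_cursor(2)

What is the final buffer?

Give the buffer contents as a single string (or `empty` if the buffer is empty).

After op 1 (move_right): buffer="gbybcfvki" (len 9), cursors c1@5 c2@7 c3@9, authorship .........
After op 2 (move_right): buffer="gbybcfvki" (len 9), cursors c1@6 c2@8 c3@9, authorship .........
After op 3 (move_right): buffer="gbybcfvki" (len 9), cursors c1@7 c2@9 c3@9, authorship .........
After op 4 (add_cursor(2)): buffer="gbybcfvki" (len 9), cursors c4@2 c1@7 c2@9 c3@9, authorship .........

Answer: gbybcfvki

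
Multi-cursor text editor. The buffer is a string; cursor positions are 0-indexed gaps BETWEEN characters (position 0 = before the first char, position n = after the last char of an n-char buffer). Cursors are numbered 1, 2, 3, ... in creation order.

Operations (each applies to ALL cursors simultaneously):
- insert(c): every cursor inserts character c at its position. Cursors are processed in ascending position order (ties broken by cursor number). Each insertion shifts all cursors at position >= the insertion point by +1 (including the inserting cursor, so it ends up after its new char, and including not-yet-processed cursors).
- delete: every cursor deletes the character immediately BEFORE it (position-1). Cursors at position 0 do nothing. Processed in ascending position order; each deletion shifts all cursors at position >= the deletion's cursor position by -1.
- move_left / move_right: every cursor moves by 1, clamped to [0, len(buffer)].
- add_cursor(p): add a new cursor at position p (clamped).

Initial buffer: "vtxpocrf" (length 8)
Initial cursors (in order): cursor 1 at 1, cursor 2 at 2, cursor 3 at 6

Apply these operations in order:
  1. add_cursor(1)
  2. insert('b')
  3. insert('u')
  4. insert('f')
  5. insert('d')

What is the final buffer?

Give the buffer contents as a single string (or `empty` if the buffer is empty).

Answer: vbbuuffddtbufdxpocbufdrf

Derivation:
After op 1 (add_cursor(1)): buffer="vtxpocrf" (len 8), cursors c1@1 c4@1 c2@2 c3@6, authorship ........
After op 2 (insert('b')): buffer="vbbtbxpocbrf" (len 12), cursors c1@3 c4@3 c2@5 c3@10, authorship .14.2....3..
After op 3 (insert('u')): buffer="vbbuutbuxpocburf" (len 16), cursors c1@5 c4@5 c2@8 c3@14, authorship .1414.22....33..
After op 4 (insert('f')): buffer="vbbuufftbufxpocbufrf" (len 20), cursors c1@7 c4@7 c2@11 c3@18, authorship .141414.222....333..
After op 5 (insert('d')): buffer="vbbuuffddtbufdxpocbufdrf" (len 24), cursors c1@9 c4@9 c2@14 c3@22, authorship .14141414.2222....3333..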